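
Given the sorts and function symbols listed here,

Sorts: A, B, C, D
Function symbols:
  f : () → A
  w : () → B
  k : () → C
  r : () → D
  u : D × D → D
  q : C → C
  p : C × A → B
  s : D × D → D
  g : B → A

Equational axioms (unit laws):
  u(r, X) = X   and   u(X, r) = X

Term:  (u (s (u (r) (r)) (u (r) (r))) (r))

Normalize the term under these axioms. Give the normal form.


1. (u (s (u (r) (r)) (u (r) (r))) (r))  →  (s (u (r) (r)) (u (r) (r)))
2. (s (u (r) (r)) (u (r) (r)))  →  (s (r) (u (r) (r)))
3. (s (r) (u (r) (r)))  →  (s (r) (r))

normal form = (s (r) (r))


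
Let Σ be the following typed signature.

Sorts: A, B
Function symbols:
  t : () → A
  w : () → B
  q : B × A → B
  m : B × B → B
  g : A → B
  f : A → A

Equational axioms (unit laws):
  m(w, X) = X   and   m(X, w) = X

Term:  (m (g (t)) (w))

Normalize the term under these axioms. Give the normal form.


normal form = (g (t))

1. (m (g (t)) (w))  →  (g (t))


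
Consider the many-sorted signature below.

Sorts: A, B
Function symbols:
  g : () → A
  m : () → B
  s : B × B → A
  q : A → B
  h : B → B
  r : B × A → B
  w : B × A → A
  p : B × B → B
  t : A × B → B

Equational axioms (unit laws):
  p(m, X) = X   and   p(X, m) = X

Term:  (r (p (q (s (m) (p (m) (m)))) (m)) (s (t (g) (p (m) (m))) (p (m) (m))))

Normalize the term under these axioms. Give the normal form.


normal form = (r (q (s (m) (m))) (s (t (g) (m)) (m)))

1. (r (p (q (s (m) (p (m) (m)))) (m)) (s (t (g) (p (m) (m))) (p (m) (m))))  →  (r (q (s (m) (p (m) (m)))) (s (t (g) (p (m) (m))) (p (m) (m))))
2. (r (q (s (m) (p (m) (m)))) (s (t (g) (p (m) (m))) (p (m) (m))))  →  (r (q (s (m) (m))) (s (t (g) (p (m) (m))) (p (m) (m))))
3. (r (q (s (m) (m))) (s (t (g) (p (m) (m))) (p (m) (m))))  →  (r (q (s (m) (m))) (s (t (g) (m)) (p (m) (m))))
4. (r (q (s (m) (m))) (s (t (g) (m)) (p (m) (m))))  →  (r (q (s (m) (m))) (s (t (g) (m)) (m)))


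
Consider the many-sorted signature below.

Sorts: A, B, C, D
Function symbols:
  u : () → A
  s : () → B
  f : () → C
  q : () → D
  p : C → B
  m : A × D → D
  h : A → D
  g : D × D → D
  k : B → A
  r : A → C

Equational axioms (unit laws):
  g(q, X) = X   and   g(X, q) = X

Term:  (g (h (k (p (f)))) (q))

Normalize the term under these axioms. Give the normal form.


1. (g (h (k (p (f)))) (q))  →  (h (k (p (f))))

normal form = (h (k (p (f))))


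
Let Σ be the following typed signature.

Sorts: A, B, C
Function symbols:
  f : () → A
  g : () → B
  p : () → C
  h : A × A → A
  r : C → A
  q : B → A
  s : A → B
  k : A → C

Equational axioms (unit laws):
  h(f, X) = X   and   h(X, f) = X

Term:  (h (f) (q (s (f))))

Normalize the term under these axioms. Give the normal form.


normal form = (q (s (f)))

1. (h (f) (q (s (f))))  →  (q (s (f)))


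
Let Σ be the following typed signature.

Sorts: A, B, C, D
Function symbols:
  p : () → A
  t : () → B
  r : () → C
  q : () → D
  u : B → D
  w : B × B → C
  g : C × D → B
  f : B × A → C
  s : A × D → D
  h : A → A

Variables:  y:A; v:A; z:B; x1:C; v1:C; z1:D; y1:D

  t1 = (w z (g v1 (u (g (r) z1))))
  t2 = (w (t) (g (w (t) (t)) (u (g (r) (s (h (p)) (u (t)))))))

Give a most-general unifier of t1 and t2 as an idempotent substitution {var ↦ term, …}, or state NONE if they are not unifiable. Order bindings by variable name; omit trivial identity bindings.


{v1 ↦ (w (t) (t)), z ↦ (t), z1 ↦ (s (h (p)) (u (t)))}


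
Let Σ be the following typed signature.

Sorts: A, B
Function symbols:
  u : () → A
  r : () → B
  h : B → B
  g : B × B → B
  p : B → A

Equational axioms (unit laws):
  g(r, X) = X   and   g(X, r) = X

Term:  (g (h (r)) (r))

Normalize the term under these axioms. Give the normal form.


normal form = (h (r))

1. (g (h (r)) (r))  →  (h (r))


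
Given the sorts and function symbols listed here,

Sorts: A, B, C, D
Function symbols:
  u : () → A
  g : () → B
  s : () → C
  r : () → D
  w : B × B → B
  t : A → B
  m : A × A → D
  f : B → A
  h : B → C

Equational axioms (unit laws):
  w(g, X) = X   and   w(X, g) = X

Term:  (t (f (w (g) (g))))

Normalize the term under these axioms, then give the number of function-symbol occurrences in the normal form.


size = 3

1. (t (f (w (g) (g))))  →  (t (f (g)))
normal form: (t (f (g)))


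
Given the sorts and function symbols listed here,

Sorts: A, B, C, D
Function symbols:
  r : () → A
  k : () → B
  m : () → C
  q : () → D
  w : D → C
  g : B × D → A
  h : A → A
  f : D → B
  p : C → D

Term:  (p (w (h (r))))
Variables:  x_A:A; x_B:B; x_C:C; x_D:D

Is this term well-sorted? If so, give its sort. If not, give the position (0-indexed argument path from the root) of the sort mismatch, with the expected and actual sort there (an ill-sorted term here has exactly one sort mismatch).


ill-sorted at position [0, 0]: expected D, got A

      (r) : A
    (h (r)) : A
  (w (h (r))) : ✗ arg 0 at [0, 0] has sort A, expected D


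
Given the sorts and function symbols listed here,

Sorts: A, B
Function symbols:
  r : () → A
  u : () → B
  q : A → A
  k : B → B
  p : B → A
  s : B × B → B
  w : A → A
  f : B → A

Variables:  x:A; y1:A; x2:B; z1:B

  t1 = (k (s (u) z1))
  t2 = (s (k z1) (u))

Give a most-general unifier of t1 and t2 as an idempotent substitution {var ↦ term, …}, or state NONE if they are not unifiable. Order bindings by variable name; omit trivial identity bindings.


NONE (not unifiable)

head clash or occurs-check failure — not unifiable


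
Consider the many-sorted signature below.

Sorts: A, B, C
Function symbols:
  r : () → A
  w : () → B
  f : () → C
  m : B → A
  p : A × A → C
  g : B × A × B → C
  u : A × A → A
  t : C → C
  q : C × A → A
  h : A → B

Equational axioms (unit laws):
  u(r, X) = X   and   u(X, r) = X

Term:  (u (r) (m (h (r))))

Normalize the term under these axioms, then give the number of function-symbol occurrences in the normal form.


size = 3

1. (u (r) (m (h (r))))  →  (m (h (r)))
normal form: (m (h (r)))


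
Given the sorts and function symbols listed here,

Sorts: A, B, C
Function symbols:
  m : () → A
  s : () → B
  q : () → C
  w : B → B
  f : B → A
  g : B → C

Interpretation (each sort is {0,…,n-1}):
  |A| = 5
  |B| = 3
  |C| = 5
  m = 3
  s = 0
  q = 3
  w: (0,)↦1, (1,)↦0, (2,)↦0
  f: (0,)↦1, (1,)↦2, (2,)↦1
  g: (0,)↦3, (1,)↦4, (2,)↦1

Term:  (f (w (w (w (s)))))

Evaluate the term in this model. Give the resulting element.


value = 2

  s = 0
  (w (s)) = w(0,) = 1
  (w (w (s))) = w(1,) = 0
  (w (w (w (s)))) = w(0,) = 1
  (f (w (w (w (s))))) = f(1,) = 2


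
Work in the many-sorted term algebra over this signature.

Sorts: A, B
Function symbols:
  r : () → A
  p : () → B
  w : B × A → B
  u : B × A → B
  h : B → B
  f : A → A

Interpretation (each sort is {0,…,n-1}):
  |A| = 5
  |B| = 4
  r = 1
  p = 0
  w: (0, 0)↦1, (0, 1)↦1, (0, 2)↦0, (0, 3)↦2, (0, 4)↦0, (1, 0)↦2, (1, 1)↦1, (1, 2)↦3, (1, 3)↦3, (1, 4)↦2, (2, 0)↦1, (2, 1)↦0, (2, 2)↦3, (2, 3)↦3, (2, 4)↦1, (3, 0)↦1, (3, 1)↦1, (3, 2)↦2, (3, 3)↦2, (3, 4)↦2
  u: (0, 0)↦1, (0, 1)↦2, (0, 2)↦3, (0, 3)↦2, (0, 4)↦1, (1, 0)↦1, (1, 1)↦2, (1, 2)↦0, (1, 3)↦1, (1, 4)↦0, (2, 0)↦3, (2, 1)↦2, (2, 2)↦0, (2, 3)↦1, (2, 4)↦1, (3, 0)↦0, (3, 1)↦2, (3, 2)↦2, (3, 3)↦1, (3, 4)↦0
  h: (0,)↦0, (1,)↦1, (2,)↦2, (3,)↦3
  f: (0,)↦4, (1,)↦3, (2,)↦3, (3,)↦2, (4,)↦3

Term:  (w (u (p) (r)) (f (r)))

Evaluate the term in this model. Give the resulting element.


value = 3

  p = 0
  r = 1
  (u (p) (r)) = u(0, 1) = 2
  r = 1
  (f (r)) = f(1,) = 3
  (w (u (p) (r)) (f (r))) = w(2, 3) = 3


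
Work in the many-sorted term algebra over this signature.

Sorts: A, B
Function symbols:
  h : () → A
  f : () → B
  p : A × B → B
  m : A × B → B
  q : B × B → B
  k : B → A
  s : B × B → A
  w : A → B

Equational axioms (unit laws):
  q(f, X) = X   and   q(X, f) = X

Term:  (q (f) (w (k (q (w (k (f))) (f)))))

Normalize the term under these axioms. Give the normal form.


1. (q (f) (w (k (q (w (k (f))) (f)))))  →  (w (k (q (w (k (f))) (f))))
2. (w (k (q (w (k (f))) (f))))  →  (w (k (w (k (f)))))

normal form = (w (k (w (k (f)))))


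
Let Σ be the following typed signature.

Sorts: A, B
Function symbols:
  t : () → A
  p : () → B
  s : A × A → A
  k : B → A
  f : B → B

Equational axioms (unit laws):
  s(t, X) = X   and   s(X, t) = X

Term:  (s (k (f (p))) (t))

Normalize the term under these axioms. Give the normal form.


normal form = (k (f (p)))

1. (s (k (f (p))) (t))  →  (k (f (p)))


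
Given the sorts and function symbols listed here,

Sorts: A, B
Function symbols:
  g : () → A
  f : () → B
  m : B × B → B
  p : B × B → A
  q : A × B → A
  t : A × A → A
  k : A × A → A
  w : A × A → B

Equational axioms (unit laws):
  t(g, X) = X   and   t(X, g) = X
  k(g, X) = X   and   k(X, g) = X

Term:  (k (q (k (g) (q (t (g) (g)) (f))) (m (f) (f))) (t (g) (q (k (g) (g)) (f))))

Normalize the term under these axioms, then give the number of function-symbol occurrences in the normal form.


size = 11

1. (k (q (k (g) (q (t (g) (g)) (f))) (m (f) (f))) (t (g) (q (k (g) (g)) (f))))  →  (k (q (q (t (g) (g)) (f)) (m (f) (f))) (t (g) (q (k (g) (g)) (f))))
2. (k (q (q (t (g) (g)) (f)) (m (f) (f))) (t (g) (q (k (g) (g)) (f))))  →  (k (q (q (g) (f)) (m (f) (f))) (t (g) (q (k (g) (g)) (f))))
3. (k (q (q (g) (f)) (m (f) (f))) (t (g) (q (k (g) (g)) (f))))  →  (k (q (q (g) (f)) (m (f) (f))) (q (k (g) (g)) (f)))
4. (k (q (q (g) (f)) (m (f) (f))) (q (k (g) (g)) (f)))  →  (k (q (q (g) (f)) (m (f) (f))) (q (g) (f)))
normal form: (k (q (q (g) (f)) (m (f) (f))) (q (g) (f)))


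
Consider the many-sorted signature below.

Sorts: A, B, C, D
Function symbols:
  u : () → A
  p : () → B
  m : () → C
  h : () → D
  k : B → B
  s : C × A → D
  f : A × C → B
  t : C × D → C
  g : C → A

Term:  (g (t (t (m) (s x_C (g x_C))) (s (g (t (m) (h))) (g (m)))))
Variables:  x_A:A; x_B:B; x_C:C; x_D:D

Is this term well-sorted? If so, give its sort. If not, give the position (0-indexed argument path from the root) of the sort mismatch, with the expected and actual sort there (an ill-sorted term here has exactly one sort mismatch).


ill-sorted at position [0, 1, 0]: expected C, got A

      (m) : C
        x_C : C
          x_C : C
        (g x_C) : A
      (s x_C (g x_C)) : D
    (t (m) (s x_C (g x_C))) : C
          (m) : C
          (h) : D
        (t (m) (h)) : C
      (g (t (m) (h))) : A
        (m) : C
      (g (m)) : A
    (s (g (t (m) (h))) (g (m))) : ✗ arg 0 at [0, 1, 0] has sort A, expected C


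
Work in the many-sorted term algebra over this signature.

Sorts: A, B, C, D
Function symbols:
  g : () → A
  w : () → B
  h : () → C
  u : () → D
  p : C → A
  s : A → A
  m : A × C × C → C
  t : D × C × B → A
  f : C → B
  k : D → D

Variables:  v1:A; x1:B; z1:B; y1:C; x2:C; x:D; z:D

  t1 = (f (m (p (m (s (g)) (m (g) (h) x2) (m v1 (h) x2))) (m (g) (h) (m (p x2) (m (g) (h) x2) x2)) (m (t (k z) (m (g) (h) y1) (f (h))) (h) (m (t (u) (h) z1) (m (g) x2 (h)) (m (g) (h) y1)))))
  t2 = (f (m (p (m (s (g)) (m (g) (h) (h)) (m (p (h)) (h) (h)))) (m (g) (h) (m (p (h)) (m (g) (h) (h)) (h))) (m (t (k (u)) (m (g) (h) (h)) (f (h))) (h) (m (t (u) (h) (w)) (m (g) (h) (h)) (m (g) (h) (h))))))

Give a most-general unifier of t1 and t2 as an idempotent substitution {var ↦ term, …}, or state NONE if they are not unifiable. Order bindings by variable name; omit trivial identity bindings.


{v1 ↦ (p (h)), x2 ↦ (h), y1 ↦ (h), z ↦ (u), z1 ↦ (w)}


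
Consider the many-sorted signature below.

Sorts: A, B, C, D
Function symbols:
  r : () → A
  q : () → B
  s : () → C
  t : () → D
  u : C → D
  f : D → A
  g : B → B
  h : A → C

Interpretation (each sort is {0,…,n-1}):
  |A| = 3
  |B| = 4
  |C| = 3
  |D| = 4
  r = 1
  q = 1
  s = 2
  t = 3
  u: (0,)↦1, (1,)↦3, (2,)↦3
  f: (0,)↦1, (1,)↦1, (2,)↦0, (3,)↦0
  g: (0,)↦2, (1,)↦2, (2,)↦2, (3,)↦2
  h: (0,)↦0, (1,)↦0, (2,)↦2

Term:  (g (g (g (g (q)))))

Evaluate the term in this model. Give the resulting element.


value = 2

  q = 1
  (g (q)) = g(1,) = 2
  (g (g (q))) = g(2,) = 2
  (g (g (g (q)))) = g(2,) = 2
  (g (g (g (g (q))))) = g(2,) = 2


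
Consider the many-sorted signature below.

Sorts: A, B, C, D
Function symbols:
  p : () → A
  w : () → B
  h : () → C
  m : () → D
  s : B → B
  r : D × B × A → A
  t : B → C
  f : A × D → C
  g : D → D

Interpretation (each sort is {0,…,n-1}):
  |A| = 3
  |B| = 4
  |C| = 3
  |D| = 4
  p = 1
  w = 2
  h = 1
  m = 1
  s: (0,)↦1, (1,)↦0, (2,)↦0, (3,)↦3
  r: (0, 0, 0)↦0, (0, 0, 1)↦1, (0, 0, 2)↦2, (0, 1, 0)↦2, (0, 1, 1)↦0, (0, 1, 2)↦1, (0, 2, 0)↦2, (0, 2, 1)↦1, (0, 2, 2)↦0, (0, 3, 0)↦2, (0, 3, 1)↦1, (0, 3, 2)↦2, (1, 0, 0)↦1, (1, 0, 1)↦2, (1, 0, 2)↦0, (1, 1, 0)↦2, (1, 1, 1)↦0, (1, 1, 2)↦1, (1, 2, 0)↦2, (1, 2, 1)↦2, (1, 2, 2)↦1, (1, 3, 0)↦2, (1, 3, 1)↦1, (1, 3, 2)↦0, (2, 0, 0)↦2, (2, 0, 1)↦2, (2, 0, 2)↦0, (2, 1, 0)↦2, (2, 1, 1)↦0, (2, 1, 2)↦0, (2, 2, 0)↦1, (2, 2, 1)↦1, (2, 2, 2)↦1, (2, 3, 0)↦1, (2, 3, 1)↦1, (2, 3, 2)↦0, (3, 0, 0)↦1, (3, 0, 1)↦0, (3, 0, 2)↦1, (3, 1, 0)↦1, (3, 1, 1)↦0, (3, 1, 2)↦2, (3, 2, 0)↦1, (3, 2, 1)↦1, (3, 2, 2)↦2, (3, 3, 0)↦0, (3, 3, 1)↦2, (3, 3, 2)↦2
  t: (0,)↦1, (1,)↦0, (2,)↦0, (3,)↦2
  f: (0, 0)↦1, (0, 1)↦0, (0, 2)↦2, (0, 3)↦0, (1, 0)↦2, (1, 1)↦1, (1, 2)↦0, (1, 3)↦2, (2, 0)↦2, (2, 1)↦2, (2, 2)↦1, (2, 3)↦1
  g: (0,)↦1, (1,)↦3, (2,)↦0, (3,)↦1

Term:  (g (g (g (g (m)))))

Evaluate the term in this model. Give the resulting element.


  m = 1
  (g (m)) = g(1,) = 3
  (g (g (m))) = g(3,) = 1
  (g (g (g (m)))) = g(1,) = 3
  (g (g (g (g (m))))) = g(3,) = 1

value = 1


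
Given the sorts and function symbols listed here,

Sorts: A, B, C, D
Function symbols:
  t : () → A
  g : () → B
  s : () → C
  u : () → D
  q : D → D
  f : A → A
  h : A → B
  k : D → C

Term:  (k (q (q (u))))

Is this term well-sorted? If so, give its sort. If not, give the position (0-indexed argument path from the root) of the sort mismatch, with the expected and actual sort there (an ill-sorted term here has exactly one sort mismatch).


well-sorted; sort = C

      (u) : D
    (q (u)) : D
  (q (q (u))) : D
(k (q (q (u)))) : C


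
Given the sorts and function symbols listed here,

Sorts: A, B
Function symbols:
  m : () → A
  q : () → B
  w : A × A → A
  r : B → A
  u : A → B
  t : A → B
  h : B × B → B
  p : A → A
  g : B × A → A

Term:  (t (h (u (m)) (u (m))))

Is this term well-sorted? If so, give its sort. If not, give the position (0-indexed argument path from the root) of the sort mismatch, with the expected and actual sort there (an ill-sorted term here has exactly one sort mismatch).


ill-sorted at position [0]: expected A, got B

      (m) : A
    (u (m)) : B
      (m) : A
    (u (m)) : B
  (h (u (m)) (u (m))) : B
(t (h (u (m)) (u (m)))) : ✗ arg 0 at [0] has sort B, expected A


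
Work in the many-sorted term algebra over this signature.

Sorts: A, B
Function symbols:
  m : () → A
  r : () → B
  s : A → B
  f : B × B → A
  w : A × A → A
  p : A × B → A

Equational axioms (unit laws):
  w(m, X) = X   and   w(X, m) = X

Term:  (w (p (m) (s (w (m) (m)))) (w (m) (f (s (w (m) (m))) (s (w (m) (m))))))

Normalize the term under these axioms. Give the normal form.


normal form = (w (p (m) (s (m))) (f (s (m)) (s (m))))

1. (w (p (m) (s (w (m) (m)))) (w (m) (f (s (w (m) (m))) (s (w (m) (m))))))  →  (w (p (m) (s (m))) (w (m) (f (s (w (m) (m))) (s (w (m) (m))))))
2. (w (p (m) (s (m))) (w (m) (f (s (w (m) (m))) (s (w (m) (m))))))  →  (w (p (m) (s (m))) (f (s (w (m) (m))) (s (w (m) (m)))))
3. (w (p (m) (s (m))) (f (s (w (m) (m))) (s (w (m) (m)))))  →  (w (p (m) (s (m))) (f (s (m)) (s (w (m) (m)))))
4. (w (p (m) (s (m))) (f (s (m)) (s (w (m) (m)))))  →  (w (p (m) (s (m))) (f (s (m)) (s (m))))


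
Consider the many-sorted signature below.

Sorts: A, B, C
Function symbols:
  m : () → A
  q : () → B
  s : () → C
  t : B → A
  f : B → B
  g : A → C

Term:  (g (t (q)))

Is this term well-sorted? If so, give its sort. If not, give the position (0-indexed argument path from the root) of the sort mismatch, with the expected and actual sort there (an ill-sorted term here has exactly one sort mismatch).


well-sorted; sort = C

    (q) : B
  (t (q)) : A
(g (t (q))) : C


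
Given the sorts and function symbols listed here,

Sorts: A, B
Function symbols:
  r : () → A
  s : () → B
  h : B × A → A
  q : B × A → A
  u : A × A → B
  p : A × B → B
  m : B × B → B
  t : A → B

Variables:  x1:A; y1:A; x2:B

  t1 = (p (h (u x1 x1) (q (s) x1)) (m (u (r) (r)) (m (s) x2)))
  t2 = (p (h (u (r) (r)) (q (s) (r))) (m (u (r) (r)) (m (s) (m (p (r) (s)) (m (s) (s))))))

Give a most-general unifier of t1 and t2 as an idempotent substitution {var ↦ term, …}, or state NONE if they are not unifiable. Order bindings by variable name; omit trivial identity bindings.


{x1 ↦ (r), x2 ↦ (m (p (r) (s)) (m (s) (s)))}


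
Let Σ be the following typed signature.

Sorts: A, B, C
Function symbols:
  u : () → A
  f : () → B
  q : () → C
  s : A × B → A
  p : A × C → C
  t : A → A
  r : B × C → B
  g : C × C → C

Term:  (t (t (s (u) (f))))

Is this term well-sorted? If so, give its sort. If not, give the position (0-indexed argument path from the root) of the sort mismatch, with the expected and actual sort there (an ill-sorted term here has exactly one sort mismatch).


      (u) : A
      (f) : B
    (s (u) (f)) : A
  (t (s (u) (f))) : A
(t (t (s (u) (f)))) : A

well-sorted; sort = A


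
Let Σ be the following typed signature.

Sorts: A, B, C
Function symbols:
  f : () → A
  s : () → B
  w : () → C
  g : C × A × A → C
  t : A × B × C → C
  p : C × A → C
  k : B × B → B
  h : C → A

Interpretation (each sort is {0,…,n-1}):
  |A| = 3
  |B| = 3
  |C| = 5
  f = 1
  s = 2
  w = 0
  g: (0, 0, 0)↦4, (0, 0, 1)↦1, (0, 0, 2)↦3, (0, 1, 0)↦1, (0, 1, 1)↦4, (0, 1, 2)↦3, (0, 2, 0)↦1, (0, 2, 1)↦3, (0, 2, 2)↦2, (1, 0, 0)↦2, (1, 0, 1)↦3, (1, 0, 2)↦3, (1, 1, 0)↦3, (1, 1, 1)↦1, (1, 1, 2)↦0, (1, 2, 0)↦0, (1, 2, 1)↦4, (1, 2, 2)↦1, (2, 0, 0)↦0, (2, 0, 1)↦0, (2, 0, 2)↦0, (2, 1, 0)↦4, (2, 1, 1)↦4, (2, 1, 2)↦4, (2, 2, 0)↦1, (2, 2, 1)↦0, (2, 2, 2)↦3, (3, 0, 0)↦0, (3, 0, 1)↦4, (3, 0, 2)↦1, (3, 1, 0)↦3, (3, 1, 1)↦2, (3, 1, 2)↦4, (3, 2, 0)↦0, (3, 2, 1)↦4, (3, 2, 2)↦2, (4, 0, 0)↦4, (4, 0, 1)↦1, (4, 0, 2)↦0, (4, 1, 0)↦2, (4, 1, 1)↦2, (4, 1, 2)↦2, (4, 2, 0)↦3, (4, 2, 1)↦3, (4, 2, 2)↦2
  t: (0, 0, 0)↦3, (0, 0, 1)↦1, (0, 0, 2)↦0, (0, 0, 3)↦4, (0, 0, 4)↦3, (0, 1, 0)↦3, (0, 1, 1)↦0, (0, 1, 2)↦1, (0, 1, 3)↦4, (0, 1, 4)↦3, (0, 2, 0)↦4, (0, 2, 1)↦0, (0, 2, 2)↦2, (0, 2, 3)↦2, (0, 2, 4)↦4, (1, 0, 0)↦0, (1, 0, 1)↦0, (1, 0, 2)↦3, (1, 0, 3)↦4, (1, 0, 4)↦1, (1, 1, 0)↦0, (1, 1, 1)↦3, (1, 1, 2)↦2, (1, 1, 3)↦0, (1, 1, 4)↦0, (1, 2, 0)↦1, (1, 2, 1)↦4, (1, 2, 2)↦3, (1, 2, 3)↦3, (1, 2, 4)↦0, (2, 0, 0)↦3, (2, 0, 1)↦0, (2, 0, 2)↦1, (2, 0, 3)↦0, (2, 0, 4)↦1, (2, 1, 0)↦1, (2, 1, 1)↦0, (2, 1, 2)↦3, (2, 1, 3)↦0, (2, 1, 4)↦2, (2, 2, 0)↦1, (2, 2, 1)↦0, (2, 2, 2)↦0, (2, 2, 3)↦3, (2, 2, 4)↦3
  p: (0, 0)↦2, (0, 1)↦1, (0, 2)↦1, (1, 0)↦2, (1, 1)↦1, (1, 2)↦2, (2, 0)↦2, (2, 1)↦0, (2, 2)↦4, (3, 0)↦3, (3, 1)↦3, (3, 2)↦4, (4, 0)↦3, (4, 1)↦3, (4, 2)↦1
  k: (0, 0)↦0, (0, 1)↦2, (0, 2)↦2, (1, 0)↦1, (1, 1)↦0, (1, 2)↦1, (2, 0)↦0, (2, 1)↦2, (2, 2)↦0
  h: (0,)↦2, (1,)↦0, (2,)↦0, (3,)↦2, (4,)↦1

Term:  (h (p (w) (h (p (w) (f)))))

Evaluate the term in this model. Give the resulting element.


value = 0

  w = 0
  w = 0
  f = 1
  (p (w) (f)) = p(0, 1) = 1
  (h (p (w) (f))) = h(1,) = 0
  (p (w) (h (p (w) (f)))) = p(0, 0) = 2
  (h (p (w) (h (p (w) (f))))) = h(2,) = 0


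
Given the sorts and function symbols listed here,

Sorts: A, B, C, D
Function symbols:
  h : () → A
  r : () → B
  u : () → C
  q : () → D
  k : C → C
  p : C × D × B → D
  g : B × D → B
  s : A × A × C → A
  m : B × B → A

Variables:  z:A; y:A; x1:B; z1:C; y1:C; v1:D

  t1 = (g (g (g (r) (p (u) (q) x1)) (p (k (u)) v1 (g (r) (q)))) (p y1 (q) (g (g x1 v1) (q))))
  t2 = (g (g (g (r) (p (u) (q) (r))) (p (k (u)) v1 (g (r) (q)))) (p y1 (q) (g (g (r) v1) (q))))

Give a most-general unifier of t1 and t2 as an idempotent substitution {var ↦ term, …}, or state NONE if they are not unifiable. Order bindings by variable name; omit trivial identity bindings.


{x1 ↦ (r)}


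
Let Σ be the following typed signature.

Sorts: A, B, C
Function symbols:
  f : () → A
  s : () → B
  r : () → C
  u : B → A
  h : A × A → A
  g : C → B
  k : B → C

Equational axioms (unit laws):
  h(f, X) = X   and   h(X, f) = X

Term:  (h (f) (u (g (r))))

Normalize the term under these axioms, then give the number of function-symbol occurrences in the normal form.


size = 3

1. (h (f) (u (g (r))))  →  (u (g (r)))
normal form: (u (g (r)))


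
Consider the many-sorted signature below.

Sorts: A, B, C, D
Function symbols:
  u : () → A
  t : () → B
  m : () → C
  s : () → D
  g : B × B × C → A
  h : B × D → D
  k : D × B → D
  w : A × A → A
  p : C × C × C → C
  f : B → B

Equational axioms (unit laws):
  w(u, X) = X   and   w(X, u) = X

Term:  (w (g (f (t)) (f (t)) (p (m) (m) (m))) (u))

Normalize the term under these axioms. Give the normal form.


normal form = (g (f (t)) (f (t)) (p (m) (m) (m)))

1. (w (g (f (t)) (f (t)) (p (m) (m) (m))) (u))  →  (g (f (t)) (f (t)) (p (m) (m) (m)))


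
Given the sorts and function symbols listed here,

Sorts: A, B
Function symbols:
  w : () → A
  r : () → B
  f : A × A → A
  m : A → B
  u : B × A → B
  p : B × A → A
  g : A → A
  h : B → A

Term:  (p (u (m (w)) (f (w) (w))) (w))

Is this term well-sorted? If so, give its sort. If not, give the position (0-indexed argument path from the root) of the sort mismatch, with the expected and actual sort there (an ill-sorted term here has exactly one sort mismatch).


      (w) : A
    (m (w)) : B
      (w) : A
      (w) : A
    (f (w) (w)) : A
  (u (m (w)) (f (w) (w))) : B
  (w) : A
(p (u (m (w)) (f (w) (w))) (w)) : A

well-sorted; sort = A


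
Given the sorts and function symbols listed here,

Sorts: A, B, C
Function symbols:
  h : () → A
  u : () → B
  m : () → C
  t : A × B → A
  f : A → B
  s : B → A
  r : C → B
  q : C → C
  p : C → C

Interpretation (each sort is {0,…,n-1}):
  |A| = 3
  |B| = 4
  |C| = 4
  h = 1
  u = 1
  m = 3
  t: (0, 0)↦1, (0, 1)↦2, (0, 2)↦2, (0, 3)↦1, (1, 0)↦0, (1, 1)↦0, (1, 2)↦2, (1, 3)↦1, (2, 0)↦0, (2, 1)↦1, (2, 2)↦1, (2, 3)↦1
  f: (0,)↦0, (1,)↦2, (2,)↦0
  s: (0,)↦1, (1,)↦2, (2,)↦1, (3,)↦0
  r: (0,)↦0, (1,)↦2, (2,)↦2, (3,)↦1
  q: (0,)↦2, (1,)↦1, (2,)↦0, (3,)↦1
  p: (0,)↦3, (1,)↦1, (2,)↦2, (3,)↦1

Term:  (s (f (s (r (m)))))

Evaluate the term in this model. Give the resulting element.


  m = 3
  (r (m)) = r(3,) = 1
  (s (r (m))) = s(1,) = 2
  (f (s (r (m)))) = f(2,) = 0
  (s (f (s (r (m))))) = s(0,) = 1

value = 1


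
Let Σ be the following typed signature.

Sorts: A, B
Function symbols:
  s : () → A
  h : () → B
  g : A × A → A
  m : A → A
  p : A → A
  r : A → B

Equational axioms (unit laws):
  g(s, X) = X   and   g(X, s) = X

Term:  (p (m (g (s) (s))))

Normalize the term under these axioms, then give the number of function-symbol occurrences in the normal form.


size = 3

1. (p (m (g (s) (s))))  →  (p (m (s)))
normal form: (p (m (s)))


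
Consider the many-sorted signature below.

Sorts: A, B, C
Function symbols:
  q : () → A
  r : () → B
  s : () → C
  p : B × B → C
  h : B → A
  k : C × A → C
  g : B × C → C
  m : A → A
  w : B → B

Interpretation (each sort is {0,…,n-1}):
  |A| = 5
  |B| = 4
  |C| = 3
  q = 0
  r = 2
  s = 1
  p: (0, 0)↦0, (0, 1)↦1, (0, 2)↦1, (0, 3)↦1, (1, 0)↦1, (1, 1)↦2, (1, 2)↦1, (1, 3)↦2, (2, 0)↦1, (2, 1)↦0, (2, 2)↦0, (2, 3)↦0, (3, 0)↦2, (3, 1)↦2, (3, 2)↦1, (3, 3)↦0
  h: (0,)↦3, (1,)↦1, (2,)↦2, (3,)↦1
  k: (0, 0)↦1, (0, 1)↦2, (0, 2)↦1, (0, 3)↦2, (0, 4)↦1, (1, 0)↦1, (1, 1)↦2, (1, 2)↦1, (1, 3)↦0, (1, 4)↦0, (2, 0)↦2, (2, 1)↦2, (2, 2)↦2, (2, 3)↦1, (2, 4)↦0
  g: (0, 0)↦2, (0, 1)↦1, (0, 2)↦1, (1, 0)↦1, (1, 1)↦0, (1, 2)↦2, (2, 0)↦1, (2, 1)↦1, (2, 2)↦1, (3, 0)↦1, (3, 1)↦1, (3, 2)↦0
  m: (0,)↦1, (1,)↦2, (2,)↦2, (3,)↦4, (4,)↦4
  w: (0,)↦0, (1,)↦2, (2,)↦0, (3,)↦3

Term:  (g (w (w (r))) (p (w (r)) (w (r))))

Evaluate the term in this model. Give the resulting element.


  r = 2
  (w (r)) = w(2,) = 0
  (w (w (r))) = w(0,) = 0
  r = 2
  (w (r)) = w(2,) = 0
  r = 2
  (w (r)) = w(2,) = 0
  (p (w (r)) (w (r))) = p(0, 0) = 0
  (g (w (w (r))) (p (w (r)) (w (r)))) = g(0, 0) = 2

value = 2


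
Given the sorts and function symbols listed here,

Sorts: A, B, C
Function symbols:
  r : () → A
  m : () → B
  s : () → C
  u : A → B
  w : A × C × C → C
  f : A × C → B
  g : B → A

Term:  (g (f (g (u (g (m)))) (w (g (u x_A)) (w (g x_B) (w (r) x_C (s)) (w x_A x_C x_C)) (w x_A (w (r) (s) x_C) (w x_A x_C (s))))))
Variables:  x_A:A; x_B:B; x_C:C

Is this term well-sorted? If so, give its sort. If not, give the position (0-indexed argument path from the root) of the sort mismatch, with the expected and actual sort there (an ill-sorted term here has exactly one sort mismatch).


well-sorted; sort = A

          (m) : B
        (g (m)) : A
      (u (g (m))) : B
    (g (u (g (m)))) : A
          x_A : A
        (u x_A) : B
      (g (u x_A)) : A
          x_B : B
        (g x_B) : A
          (r) : A
          x_C : C
          (s) : C
        (w (r) x_C (s)) : C
          x_A : A
          x_C : C
          x_C : C
        (w x_A x_C x_C) : C
      (w (g x_B) (w (r) x_C (s)) (w x_A x_C x_C)) : C
        x_A : A
          (r) : A
          (s) : C
          x_C : C
        (w (r) (s) x_C) : C
          x_A : A
          x_C : C
          (s) : C
        (w x_A x_C (s)) : C
      (w x_A (w (r) (s) x_C) (w x_A x_C (s))) : C
    (w (g (u x_A)) (w (g x_B) (w (r) x_C (s)) (w x_A x_C x_C)) (w x_A (w (r) (s) x_C) (w x_A x_C (s)))) : C
  (f (g (u (g (m)))) (w (g (u x_A)) (w (g x_B) (w (r) x_C (s)) (w x_A x_C x_C)) (w x_A (w (r) (s) x_C) (w x_A x_C (s))))) : B
(g (f (g (u (g (m)))) (w (g (u x_A)) (w (g x_B) (w (r) x_C (s)) (w x_A x_C x_C)) (w x_A (w (r) (s) x_C) (w x_A x_C (s)))))) : A


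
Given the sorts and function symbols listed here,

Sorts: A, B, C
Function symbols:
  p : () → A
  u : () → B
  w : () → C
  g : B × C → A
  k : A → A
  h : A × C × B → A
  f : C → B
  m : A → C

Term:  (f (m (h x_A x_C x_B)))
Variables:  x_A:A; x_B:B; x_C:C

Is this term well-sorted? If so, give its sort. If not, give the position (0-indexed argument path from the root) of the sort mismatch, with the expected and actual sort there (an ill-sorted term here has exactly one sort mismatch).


      x_A : A
      x_C : C
      x_B : B
    (h x_A x_C x_B) : A
  (m (h x_A x_C x_B)) : C
(f (m (h x_A x_C x_B))) : B

well-sorted; sort = B


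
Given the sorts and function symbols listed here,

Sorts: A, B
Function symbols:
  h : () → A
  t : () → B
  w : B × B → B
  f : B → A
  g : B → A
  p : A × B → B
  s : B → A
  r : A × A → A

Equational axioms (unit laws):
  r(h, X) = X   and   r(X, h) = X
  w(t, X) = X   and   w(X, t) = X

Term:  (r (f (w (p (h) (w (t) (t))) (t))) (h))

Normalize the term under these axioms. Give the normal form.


normal form = (f (p (h) (t)))

1. (r (f (w (p (h) (w (t) (t))) (t))) (h))  →  (f (w (p (h) (w (t) (t))) (t)))
2. (f (w (p (h) (w (t) (t))) (t)))  →  (f (p (h) (w (t) (t))))
3. (f (p (h) (w (t) (t))))  →  (f (p (h) (t)))


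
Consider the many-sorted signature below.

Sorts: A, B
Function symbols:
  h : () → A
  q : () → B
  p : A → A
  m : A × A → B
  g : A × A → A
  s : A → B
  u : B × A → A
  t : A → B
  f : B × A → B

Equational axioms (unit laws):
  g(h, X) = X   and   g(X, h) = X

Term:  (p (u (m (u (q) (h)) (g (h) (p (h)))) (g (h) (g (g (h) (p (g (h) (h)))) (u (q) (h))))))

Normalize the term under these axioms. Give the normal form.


normal form = (p (u (m (u (q) (h)) (p (h))) (g (p (h)) (u (q) (h)))))

1. (p (u (m (u (q) (h)) (g (h) (p (h)))) (g (h) (g (g (h) (p (g (h) (h)))) (u (q) (h))))))  →  (p (u (m (u (q) (h)) (p (h))) (g (h) (g (g (h) (p (g (h) (h)))) (u (q) (h))))))
2. (p (u (m (u (q) (h)) (p (h))) (g (h) (g (g (h) (p (g (h) (h)))) (u (q) (h))))))  →  (p (u (m (u (q) (h)) (p (h))) (g (g (h) (p (g (h) (h)))) (u (q) (h)))))
3. (p (u (m (u (q) (h)) (p (h))) (g (g (h) (p (g (h) (h)))) (u (q) (h)))))  →  (p (u (m (u (q) (h)) (p (h))) (g (p (g (h) (h))) (u (q) (h)))))
4. (p (u (m (u (q) (h)) (p (h))) (g (p (g (h) (h))) (u (q) (h)))))  →  (p (u (m (u (q) (h)) (p (h))) (g (p (h)) (u (q) (h)))))


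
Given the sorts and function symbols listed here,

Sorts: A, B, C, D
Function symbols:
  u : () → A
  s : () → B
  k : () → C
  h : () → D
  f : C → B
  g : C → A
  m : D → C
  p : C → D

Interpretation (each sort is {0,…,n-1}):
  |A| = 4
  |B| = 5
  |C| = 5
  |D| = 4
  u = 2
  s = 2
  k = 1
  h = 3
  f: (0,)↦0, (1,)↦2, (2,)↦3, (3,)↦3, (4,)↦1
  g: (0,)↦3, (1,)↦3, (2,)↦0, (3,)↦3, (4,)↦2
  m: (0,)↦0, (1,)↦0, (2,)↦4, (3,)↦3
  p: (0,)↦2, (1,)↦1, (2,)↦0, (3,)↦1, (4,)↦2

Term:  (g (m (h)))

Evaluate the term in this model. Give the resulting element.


  h = 3
  (m (h)) = m(3,) = 3
  (g (m (h))) = g(3,) = 3

value = 3


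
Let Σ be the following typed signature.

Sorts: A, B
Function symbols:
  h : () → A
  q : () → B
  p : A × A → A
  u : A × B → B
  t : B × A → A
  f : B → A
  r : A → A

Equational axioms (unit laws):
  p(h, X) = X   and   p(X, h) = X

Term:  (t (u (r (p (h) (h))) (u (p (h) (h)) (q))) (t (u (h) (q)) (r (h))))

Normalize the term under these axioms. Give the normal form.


normal form = (t (u (r (h)) (u (h) (q))) (t (u (h) (q)) (r (h))))

1. (t (u (r (p (h) (h))) (u (p (h) (h)) (q))) (t (u (h) (q)) (r (h))))  →  (t (u (r (h)) (u (p (h) (h)) (q))) (t (u (h) (q)) (r (h))))
2. (t (u (r (h)) (u (p (h) (h)) (q))) (t (u (h) (q)) (r (h))))  →  (t (u (r (h)) (u (h) (q))) (t (u (h) (q)) (r (h))))


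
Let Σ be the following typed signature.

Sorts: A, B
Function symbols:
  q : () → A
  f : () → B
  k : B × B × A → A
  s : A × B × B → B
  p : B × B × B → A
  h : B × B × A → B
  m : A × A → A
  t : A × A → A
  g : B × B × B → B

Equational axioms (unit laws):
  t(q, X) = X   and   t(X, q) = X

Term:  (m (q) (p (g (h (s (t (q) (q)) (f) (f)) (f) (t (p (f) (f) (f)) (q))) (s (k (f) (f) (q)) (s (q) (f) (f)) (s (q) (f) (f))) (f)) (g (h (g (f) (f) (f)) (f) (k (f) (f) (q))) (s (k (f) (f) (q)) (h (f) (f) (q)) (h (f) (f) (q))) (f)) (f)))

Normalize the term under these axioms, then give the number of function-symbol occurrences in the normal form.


1. (m (q) (p (g (h (s (t (q) (q)) (f) (f)) (f) (t (p (f) (f) (f)) (q))) (s (k (f) (f) (q)) (s (q) (f) (f)) (s (q) (f) (f))) (f)) (g (h (g (f) (f) (f)) (f) (k (f) (f) (q))) (s (k (f) (f) (q)) (h (f) (f) (q)) (h (f) (f) (q))) (f)) (f)))  →  (m (q) (p (g (h (s (q) (f) (f)) (f) (t (p (f) (f) (f)) (q))) (s (k (f) (f) (q)) (s (q) (f) (f)) (s (q) (f) (f))) (f)) (g (h (g (f) (f) (f)) (f) (k (f) (f) (q))) (s (k (f) (f) (q)) (h (f) (f) (q)) (h (f) (f) (q))) (f)) (f)))
2. (m (q) (p (g (h (s (q) (f) (f)) (f) (t (p (f) (f) (f)) (q))) (s (k (f) (f) (q)) (s (q) (f) (f)) (s (q) (f) (f))) (f)) (g (h (g (f) (f) (f)) (f) (k (f) (f) (q))) (s (k (f) (f) (q)) (h (f) (f) (q)) (h (f) (f) (q))) (f)) (f)))  →  (m (q) (p (g (h (s (q) (f) (f)) (f) (p (f) (f) (f))) (s (k (f) (f) (q)) (s (q) (f) (f)) (s (q) (f) (f))) (f)) (g (h (g (f) (f) (f)) (f) (k (f) (f) (q))) (s (k (f) (f) (q)) (h (f) (f) (q)) (h (f) (f) (q))) (f)) (f)))
normal form: (m (q) (p (g (h (s (q) (f) (f)) (f) (p (f) (f) (f))) (s (k (f) (f) (q)) (s (q) (f) (f)) (s (q) (f) (f))) (f)) (g (h (g (f) (f) (f)) (f) (k (f) (f) (q))) (s (k (f) (f) (q)) (h (f) (f) (q)) (h (f) (f) (q))) (f)) (f)))

size = 54


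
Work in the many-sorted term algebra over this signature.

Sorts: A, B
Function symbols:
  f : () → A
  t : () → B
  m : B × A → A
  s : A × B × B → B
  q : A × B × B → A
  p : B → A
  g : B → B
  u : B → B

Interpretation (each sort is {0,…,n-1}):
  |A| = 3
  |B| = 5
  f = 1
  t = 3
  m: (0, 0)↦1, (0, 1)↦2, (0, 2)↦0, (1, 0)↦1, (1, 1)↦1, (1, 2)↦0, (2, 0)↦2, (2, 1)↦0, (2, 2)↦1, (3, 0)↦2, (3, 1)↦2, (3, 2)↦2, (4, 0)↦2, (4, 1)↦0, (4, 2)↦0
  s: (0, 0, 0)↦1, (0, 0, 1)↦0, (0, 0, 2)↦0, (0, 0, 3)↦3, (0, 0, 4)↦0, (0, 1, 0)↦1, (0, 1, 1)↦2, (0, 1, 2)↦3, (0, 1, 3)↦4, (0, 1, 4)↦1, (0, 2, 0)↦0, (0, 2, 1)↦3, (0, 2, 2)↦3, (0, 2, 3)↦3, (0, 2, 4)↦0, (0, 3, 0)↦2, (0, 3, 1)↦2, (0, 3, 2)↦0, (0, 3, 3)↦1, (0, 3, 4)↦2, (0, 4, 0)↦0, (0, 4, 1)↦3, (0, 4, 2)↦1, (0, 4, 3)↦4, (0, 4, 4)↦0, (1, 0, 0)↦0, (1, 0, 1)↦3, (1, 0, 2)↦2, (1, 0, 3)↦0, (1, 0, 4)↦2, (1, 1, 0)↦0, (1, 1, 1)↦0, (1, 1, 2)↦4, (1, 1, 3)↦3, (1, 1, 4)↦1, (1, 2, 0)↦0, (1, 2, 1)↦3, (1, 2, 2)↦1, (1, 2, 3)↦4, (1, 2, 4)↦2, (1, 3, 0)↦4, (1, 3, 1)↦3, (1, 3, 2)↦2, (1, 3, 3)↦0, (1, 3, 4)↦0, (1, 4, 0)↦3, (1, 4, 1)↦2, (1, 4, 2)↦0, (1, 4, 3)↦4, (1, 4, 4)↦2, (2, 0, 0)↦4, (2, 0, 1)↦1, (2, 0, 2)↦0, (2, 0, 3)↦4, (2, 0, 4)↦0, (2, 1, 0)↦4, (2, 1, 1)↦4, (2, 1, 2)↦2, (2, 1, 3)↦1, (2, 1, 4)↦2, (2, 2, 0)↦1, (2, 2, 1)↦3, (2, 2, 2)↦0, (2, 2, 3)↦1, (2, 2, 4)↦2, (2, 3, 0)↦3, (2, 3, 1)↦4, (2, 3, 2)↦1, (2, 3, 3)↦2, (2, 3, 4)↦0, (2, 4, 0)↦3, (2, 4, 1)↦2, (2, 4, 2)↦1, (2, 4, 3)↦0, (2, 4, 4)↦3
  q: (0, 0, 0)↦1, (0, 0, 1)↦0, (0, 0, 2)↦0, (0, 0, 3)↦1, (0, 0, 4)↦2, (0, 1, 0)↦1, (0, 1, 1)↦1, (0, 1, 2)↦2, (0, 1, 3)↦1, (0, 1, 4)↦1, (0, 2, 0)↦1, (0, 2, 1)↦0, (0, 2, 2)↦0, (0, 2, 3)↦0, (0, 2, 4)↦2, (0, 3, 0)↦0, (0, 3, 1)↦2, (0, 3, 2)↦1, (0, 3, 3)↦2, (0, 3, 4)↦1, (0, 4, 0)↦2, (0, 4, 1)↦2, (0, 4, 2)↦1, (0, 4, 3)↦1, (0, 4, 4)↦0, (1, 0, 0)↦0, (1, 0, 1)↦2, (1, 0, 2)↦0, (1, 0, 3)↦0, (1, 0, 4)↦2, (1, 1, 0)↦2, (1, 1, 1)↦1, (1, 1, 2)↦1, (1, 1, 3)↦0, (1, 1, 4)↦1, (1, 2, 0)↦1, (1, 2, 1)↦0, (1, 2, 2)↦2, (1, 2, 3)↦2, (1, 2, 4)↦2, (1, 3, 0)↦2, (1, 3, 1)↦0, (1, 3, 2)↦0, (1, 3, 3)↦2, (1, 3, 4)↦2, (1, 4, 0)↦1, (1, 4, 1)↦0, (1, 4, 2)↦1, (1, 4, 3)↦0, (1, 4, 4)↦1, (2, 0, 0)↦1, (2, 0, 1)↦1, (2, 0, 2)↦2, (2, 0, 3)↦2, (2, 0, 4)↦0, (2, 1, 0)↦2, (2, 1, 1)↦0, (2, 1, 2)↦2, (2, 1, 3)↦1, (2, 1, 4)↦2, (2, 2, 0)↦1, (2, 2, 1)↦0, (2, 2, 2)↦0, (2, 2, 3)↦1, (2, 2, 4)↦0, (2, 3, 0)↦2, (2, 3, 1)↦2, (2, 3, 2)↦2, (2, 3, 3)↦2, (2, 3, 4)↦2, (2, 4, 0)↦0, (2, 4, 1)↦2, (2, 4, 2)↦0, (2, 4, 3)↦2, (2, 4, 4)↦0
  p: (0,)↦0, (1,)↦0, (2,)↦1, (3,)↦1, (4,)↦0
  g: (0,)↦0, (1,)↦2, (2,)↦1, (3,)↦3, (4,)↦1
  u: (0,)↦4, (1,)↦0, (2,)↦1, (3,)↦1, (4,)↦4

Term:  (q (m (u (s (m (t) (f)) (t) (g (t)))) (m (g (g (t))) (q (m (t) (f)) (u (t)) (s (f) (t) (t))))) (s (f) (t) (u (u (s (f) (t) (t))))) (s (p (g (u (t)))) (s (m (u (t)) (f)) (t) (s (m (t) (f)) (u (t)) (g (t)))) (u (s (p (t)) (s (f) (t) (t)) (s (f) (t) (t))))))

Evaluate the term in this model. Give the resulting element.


  t = 3
  f = 1
  (m (t) (f)) = m(3, 1) = 2
  t = 3
  t = 3
  (g (t)) = g(3,) = 3
  (s (m (t) (f)) (t) (g (t))) = s(2, 3, 3) = 2
  (u (s (m (t) (f)) (t) (g (t)))) = u(2,) = 1
  t = 3
  (g (t)) = g(3,) = 3
  (g (g (t))) = g(3,) = 3
  t = 3
  f = 1
  (m (t) (f)) = m(3, 1) = 2
  t = 3
  (u (t)) = u(3,) = 1
  f = 1
  t = 3
  t = 3
  (s (f) (t) (t)) = s(1, 3, 3) = 0
  (q (m (t) (f)) (u (t)) (s (f) (t) (t))) = q(2, 1, 0) = 2
  (m (g (g (t))) (q (m (t) (f)) (u (t)) (s (f) (t) (t)))) = m(3, 2) = 2
  (m (u (s (m (t) (f)) (t) (g (t)))) (m (g (g (t))) (q (m (t) (f)) (u (t)) (s (f) (t) (t))))) = m(1, 2) = 0
  f = 1
  t = 3
  f = 1
  t = 3
  t = 3
  (s (f) (t) (t)) = s(1, 3, 3) = 0
  (u (s (f) (t) (t))) = u(0,) = 4
  (u (u (s (f) (t) (t)))) = u(4,) = 4
  (s (f) (t) (u (u (s (f) (t) (t))))) = s(1, 3, 4) = 0
  t = 3
  (u (t)) = u(3,) = 1
  (g (u (t))) = g(1,) = 2
  (p (g (u (t)))) = p(2,) = 1
  t = 3
  (u (t)) = u(3,) = 1
  f = 1
  (m (u (t)) (f)) = m(1, 1) = 1
  t = 3
  t = 3
  f = 1
  (m (t) (f)) = m(3, 1) = 2
  t = 3
  (u (t)) = u(3,) = 1
  t = 3
  (g (t)) = g(3,) = 3
  (s (m (t) (f)) (u (t)) (g (t))) = s(2, 1, 3) = 1
  (s (m (u (t)) (f)) (t) (s (m (t) (f)) (u (t)) (g (t)))) = s(1, 3, 1) = 3
  t = 3
  (p (t)) = p(3,) = 1
  f = 1
  t = 3
  t = 3
  (s (f) (t) (t)) = s(1, 3, 3) = 0
  f = 1
  t = 3
  t = 3
  (s (f) (t) (t)) = s(1, 3, 3) = 0
  (s (p (t)) (s (f) (t) (t)) (s (f) (t) (t))) = s(1, 0, 0) = 0
  (u (s (p (t)) (s (f) (t) (t)) (s (f) (t) (t)))) = u(0,) = 4
  (s (p (g (u (t)))) (s (m (u (t)) (f)) (t) (s (m (t) (f)) (u (t)) (g (t)))) (u (s (p (t)) (s (f) (t) (t)) (s (f) (t) (t))))) = s(1, 3, 4) = 0
  (q (m (u (s (m (t) (f)) (t) (g (t)))) (m (g (g (t))) (q (m (t) (f)) (u (t)) (s (f) (t) (t))))) (s (f) (t) (u (u (s (f) (t) (t))))) (s (p (g (u (t)))) (s (m (u (t)) (f)) (t) (s (m (t) (f)) (u (t)) (g (t)))) (u (s (p (t)) (s (f) (t) (t)) (s (f) (t) (t)))))) = q(0, 0, 0) = 1

value = 1


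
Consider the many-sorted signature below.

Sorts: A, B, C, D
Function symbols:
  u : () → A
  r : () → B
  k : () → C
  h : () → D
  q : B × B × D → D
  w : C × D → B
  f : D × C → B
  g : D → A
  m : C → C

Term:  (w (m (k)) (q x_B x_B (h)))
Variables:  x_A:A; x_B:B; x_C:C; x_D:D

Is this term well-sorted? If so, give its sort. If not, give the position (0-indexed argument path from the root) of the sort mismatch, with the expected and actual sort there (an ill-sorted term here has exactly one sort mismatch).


well-sorted; sort = B

    (k) : C
  (m (k)) : C
    x_B : B
    x_B : B
    (h) : D
  (q x_B x_B (h)) : D
(w (m (k)) (q x_B x_B (h))) : B


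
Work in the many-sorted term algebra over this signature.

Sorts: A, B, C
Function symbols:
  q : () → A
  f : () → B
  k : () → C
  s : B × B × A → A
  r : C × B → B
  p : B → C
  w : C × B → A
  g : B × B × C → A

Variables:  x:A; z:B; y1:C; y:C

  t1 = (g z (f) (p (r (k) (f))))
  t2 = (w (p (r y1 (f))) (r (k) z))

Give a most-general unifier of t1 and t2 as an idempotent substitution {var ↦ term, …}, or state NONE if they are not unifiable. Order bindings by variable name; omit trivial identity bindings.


NONE (not unifiable)

head clash or occurs-check failure — not unifiable


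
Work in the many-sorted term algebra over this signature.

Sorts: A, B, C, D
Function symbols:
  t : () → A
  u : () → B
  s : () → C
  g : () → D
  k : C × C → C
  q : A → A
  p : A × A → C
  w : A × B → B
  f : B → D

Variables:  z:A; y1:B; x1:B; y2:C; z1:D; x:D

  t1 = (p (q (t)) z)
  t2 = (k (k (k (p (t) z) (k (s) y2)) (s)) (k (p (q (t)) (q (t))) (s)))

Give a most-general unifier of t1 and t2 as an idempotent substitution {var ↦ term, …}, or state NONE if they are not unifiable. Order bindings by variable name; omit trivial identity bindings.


head clash or occurs-check failure — not unifiable

NONE (not unifiable)


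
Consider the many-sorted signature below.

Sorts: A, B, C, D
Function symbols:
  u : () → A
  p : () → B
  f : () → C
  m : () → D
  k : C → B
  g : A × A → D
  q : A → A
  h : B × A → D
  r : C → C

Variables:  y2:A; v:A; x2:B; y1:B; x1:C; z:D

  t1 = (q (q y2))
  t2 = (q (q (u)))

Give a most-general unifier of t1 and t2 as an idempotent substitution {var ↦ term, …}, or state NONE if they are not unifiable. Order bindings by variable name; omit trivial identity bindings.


{y2 ↦ (u)}
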